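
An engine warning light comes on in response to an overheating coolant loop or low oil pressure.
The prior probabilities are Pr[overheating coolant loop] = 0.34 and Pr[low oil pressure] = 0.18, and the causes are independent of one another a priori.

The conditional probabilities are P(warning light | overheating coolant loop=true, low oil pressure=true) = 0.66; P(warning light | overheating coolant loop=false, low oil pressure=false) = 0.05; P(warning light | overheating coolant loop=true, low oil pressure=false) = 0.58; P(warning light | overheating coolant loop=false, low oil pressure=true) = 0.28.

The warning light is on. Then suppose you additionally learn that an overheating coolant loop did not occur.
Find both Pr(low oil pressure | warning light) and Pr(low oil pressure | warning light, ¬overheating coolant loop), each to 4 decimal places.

Pr(low oil pressure | warning light) ≈ 0.2807; Pr(low oil pressure | warning light, ¬overheating coolant loop) ≈ 0.5514

Sum P(warning light|·) weighted by the priors over the 4 (overheating coolant loop, low oil pressure) configurations:
  P(warning light) = 0.05·0.66·0.82 + 0.28·0.66·0.18 + 0.58·0.34·0.82 + 0.66·0.34·0.18
        = 0.027060 + 0.033264 + 0.161704 + 0.040392 = 0.262420
Configurations with low oil pressure contribute 0.073656, so
  P(low oil pressure | warning light) = 0.073656 / 0.262420 ≈ 0.2807

Now also conditioning on overheating coolant loop≠true:
P(warning light | ¬overheating coolant loop) = 0.05*0.82 + 0.28*0.18 = 0.041000 + 0.050400 = 0.091400
Of this, 0.050400 comes from 0.28*0.18 (the low oil pressure=true cases).
So P(low oil pressure | warning light, ¬overheating coolant loop) = 0.050400/0.091400 ≈ 0.5514.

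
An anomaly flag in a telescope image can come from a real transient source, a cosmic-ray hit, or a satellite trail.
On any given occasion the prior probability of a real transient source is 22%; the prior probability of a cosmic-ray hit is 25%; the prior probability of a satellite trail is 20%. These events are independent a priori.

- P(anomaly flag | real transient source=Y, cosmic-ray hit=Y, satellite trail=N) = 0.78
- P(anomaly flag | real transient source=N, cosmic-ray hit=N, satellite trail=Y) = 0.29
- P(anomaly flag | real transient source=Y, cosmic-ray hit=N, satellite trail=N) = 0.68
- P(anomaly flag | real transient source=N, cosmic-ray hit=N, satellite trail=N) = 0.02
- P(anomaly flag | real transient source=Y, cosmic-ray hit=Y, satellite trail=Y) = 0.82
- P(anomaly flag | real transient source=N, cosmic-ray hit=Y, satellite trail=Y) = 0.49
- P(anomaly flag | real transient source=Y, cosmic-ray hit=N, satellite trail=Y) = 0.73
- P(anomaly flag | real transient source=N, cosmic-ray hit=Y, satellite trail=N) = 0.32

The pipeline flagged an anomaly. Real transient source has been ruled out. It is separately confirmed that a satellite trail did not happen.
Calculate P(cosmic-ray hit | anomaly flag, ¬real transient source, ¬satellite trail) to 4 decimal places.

P(anomaly flag | ¬real transient source, ¬satellite trail) = 0.02·0.75 + 0.32·0.25 = 0.015000 + 0.080000 = 0.095000
Of this, 0.080000 comes from 0.32·0.25 (the cosmic-ray hit=true cases).
Hence the posterior is 0.080000/0.095000 ≈ 0.8421.

P(cosmic-ray hit | anomaly flag, ¬real transient source, ¬satellite trail) ≈ 0.8421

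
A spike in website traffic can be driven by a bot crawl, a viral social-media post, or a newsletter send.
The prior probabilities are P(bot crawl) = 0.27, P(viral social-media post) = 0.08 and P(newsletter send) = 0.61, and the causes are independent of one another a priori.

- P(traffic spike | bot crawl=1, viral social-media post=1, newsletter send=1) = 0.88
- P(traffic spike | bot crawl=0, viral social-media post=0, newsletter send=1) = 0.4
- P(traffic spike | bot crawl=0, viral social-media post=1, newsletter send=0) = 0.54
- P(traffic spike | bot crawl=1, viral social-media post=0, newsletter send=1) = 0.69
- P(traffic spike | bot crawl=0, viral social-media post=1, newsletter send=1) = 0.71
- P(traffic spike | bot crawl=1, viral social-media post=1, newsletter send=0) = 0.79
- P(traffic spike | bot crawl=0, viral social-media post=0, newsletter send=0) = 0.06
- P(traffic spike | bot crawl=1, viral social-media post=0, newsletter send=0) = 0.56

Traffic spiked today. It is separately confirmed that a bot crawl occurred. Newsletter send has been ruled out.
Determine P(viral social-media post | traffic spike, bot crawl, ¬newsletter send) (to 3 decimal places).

P(traffic spike | bot crawl, ¬newsletter send) = 0.56·0.92 + 0.79·0.08 = 0.515200 + 0.063200 = 0.578400
The viral social-media post-present share is 0.79·0.08 = 0.063200.
P(viral social-media post | traffic spike, bot crawl, ¬newsletter send) = 0.063200 / 0.578400 ≈ 0.109

P(viral social-media post | traffic spike, bot crawl, ¬newsletter send) ≈ 0.109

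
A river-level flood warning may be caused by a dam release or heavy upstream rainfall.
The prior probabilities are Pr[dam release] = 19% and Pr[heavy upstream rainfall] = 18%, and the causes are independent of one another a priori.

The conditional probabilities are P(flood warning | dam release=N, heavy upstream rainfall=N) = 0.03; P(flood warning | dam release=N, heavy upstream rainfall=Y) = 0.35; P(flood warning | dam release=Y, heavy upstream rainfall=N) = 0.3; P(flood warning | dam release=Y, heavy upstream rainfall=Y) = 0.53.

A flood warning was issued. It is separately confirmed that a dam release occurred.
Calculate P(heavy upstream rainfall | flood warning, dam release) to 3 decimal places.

P(flood warning | dam release) = 0.3*0.82 + 0.53*0.18 = 0.246000 + 0.095400 = 0.341400
The heavy upstream rainfall-present share is 0.53*0.18 = 0.095400.
P(heavy upstream rainfall | flood warning, dam release) = 0.095400 / 0.341400 ≈ 0.279

P(heavy upstream rainfall | flood warning, dam release) ≈ 0.279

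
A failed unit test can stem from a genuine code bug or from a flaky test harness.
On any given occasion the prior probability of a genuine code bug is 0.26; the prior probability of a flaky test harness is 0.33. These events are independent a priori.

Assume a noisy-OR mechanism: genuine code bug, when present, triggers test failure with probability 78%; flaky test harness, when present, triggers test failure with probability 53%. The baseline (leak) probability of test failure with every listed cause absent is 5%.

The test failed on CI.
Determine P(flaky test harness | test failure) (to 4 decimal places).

P(flaky test harness | test failure) ≈ 0.5666

Under noisy-OR, P(test failure | causes) = 1 − (1−0.05)·∏(1−qᵢ) over the active causes.
P(test failure) = 0.05×0.74×0.67 + 0.5535×0.74×0.33 + 0.791×0.26×0.67 + 0.90177×0.26×0.33 = 0.024790 + 0.135165 + 0.137792 + 0.077372 = 0.375119
Of this, 0.212537 comes from 0.135165 + 0.077372 (the flaky test harness=true cases).
P(flaky test harness | test failure) = 0.212537 / 0.375119 ≈ 0.5666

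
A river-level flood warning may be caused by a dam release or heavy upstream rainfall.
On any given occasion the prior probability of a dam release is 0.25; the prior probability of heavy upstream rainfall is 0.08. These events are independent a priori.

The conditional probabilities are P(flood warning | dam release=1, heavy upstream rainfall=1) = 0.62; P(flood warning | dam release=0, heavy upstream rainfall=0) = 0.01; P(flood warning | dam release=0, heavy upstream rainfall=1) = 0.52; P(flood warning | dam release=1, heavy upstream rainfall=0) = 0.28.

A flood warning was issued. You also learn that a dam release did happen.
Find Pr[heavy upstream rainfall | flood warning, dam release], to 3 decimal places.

Pr[heavy upstream rainfall | flood warning, dam release] ≈ 0.161

Sum P(flood warning|·) weighted by the priors over both values of heavy upstream rainfall:
  P(flood warning | dam release) = 0.28·0.92 + 0.62·0.08
        = 0.257600 + 0.049600 = 0.307200
Keeping only the heavy upstream rainfall-present terms gives 0.049600, so
  P(heavy upstream rainfall | flood warning, dam release) = 0.049600 / 0.307200 ≈ 0.161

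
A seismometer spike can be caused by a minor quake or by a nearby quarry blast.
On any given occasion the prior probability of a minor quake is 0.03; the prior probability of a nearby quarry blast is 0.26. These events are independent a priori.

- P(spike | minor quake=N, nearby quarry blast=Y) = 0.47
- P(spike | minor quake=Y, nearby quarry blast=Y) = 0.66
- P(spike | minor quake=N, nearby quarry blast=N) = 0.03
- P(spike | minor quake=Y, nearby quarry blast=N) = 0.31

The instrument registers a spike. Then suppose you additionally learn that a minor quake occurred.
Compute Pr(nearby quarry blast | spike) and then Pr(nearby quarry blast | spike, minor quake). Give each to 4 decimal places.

Enumerate the 4 (minor quake, nearby quarry blast) configurations and weight by the priors:
  P(spike) = 0.03×0.97×0.74 + 0.47×0.97×0.26 + 0.31×0.03×0.74 + 0.66×0.03×0.26
        = 0.021534 + 0.118534 + 0.006882 + 0.005148 = 0.152098
Keeping only the nearby quarry blast-present terms gives 0.123682, so
  P(nearby quarry blast | spike) = 0.123682 / 0.152098 ≈ 0.8132

Now also conditioning on minor quake=true:
P(spike | minor quake) = 0.31·0.74 + 0.66·0.26 = 0.229400 + 0.171600 = 0.401000
Of this, 0.171600 comes from 0.66·0.26 (the nearby quarry blast=true cases).
Hence the posterior is 0.171600/0.401000 ≈ 0.4279.

Pr(nearby quarry blast | spike) ≈ 0.8132; Pr(nearby quarry blast | spike, minor quake) ≈ 0.4279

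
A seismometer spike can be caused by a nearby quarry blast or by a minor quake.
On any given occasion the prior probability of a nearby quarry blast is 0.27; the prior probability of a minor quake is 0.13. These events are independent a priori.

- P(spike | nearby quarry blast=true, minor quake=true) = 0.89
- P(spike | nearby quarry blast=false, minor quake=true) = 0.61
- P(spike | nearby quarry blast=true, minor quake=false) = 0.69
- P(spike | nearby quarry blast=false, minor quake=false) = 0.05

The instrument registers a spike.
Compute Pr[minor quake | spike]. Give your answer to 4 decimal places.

Weight on minor quake=true, given the evidence: 0.057889 + 0.031239 = 0.089128
The normalizing constant is 0.05·0.73·0.87 + 0.61·0.73·0.13 + 0.69·0.27·0.87 + 0.89·0.27·0.13 = 0.282964
Posterior = 0.089128 / 0.282964 ≈ 0.3150

Pr[minor quake | spike] ≈ 0.3150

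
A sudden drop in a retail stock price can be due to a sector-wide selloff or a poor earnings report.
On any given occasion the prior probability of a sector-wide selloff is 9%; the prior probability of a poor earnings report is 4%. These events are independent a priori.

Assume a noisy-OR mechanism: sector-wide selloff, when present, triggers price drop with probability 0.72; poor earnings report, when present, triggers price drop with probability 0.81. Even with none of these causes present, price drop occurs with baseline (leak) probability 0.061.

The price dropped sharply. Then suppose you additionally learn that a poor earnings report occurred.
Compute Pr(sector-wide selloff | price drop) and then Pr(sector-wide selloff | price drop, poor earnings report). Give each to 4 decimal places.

Pr(sector-wide selloff | price drop) ≈ 0.4465; Pr(sector-wide selloff | price drop, poor earnings report) ≈ 0.1026

Under noisy-OR, P(price drop | causes) = 1 − (1−0.061)·∏(1−qᵢ) over the active causes.
Sum P(price drop|·) weighted by the priors over the 4 (sector-wide selloff, poor earnings report) configurations:
  P(price drop) = 0.061×0.91×0.96 + 0.82159×0.91×0.04 + 0.73708×0.09×0.96 + 0.950045×0.09×0.04
        = 0.053290 + 0.029906 + 0.063684 + 0.003420 = 0.150300
The terms with sector-wide selloff present sum to 0.067104, so
  P(sector-wide selloff | price drop) = 0.067104 / 0.150300 ≈ 0.4465

Now condition on the additional information:
P(price drop | poor earnings report) = 0.82159·0.91 + 0.950045·0.09 = 0.747647 + 0.085504 = 0.833151
Restricting to configurations with sector-wide selloff present: 0.950045·0.09 = 0.085504.
So P(sector-wide selloff | price drop, poor earnings report) = 0.085504/0.833151 ≈ 0.1026.
Conditioning on poor earnings report lowers the posterior on sector-wide selloff: the classic explaining-away effect in a common-effect structure.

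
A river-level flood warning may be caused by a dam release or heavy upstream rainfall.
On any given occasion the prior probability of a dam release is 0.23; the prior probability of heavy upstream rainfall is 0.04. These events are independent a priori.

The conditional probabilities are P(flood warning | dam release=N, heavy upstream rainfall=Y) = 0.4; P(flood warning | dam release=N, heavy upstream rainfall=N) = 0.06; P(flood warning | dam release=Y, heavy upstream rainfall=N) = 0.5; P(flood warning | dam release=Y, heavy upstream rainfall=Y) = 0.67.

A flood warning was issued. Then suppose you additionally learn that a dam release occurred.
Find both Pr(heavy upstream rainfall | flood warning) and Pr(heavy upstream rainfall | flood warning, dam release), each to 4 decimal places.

P(flood warning) = 0.06×0.77×0.96 + 0.4×0.77×0.04 + 0.5×0.23×0.96 + 0.67×0.23×0.04 = 0.044352 + 0.012320 + 0.110400 + 0.006164 = 0.173236
Restricting to configurations with heavy upstream rainfall present: 0.012320 + 0.006164 = 0.018484.
Hence the posterior is 0.018484/0.173236 ≈ 0.1067.

With the extra evidence:
Enumerate both values of heavy upstream rainfall and weight by the priors:
  P(flood warning | dam release) = 0.5×0.96 + 0.67×0.04
        = 0.480000 + 0.026800 = 0.506800
Configurations with heavy upstream rainfall contribute 0.026800, so
  P(heavy upstream rainfall | flood warning, dam release) = 0.026800 / 0.506800 ≈ 0.0529
The drop from 0.1067 to 0.0529 is the explaining-away (discounting) effect.

Pr(heavy upstream rainfall | flood warning) ≈ 0.1067; Pr(heavy upstream rainfall | flood warning, dam release) ≈ 0.0529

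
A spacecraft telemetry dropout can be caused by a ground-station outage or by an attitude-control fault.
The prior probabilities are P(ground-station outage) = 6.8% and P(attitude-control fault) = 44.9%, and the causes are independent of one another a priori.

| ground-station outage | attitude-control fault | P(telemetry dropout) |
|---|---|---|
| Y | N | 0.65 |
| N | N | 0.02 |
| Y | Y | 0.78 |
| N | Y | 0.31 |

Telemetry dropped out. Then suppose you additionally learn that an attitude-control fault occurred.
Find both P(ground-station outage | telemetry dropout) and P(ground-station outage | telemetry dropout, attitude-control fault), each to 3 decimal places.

Enumerate the 4 (ground-station outage, attitude-control fault) configurations and weight by the priors:
  P(telemetry dropout) = 0.02*0.932*0.551 + 0.31*0.932*0.449 + 0.65*0.068*0.551 + 0.78*0.068*0.449
        = 0.010271 + 0.129725 + 0.024354 + 0.023815 = 0.188165
Configurations with ground-station outage contribute 0.048169, so
  P(ground-station outage | telemetry dropout) = 0.048169 / 0.188165 ≈ 0.256

With the extra evidence:
P(telemetry dropout | attitude-control fault) = 0.31*0.932 + 0.78*0.068 = 0.288920 + 0.053040 = 0.341960
The ground-station outage-present share is 0.78*0.068 = 0.053040.
So P(ground-station outage | telemetry dropout, attitude-control fault) = 0.053040/0.341960 ≈ 0.155.

P(ground-station outage | telemetry dropout) ≈ 0.256; P(ground-station outage | telemetry dropout, attitude-control fault) ≈ 0.155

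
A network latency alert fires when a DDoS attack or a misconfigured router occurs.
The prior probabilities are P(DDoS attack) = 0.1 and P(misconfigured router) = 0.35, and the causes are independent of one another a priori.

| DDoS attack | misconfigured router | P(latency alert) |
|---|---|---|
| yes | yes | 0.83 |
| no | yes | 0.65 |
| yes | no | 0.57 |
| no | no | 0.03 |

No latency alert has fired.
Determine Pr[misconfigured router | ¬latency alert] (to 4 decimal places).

Pr[misconfigured router | ¬latency alert] ≈ 0.1633

P(¬latency alert) = 0.97*0.9*0.65 + 0.35*0.9*0.35 + 0.43*0.1*0.65 + 0.17*0.1*0.35 = 0.567450 + 0.110250 + 0.027950 + 0.005950 = 0.711600
Restricting to configurations with misconfigured router present: 0.110250 + 0.005950 = 0.116200.
So P(misconfigured router | ¬latency alert) = 0.116200/0.711600 ≈ 0.1633.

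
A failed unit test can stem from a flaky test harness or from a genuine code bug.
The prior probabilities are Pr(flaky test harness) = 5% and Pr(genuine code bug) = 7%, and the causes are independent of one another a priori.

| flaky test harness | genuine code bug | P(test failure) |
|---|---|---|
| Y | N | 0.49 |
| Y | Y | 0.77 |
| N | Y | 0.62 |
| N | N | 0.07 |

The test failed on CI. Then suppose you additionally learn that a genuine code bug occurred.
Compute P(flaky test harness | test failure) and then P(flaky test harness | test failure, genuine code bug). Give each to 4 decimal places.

P(flaky test harness | test failure) ≈ 0.1982; P(flaky test harness | test failure, genuine code bug) ≈ 0.0614

By total probability over the 4 (flaky test harness, genuine code bug) configurations:
  P(test failure) = 0.07×0.95×0.93 + 0.62×0.95×0.07 + 0.49×0.05×0.93 + 0.77×0.05×0.07
        = 0.061845 + 0.041230 + 0.022785 + 0.002695 = 0.128555
The terms with flaky test harness present sum to 0.025480, so
  P(flaky test harness | test failure) = 0.025480 / 0.128555 ≈ 0.1982

Now also conditioning on genuine code bug=true:
Sum P(test failure|·) weighted by the priors over both values of flaky test harness:
  P(test failure | genuine code bug) = 0.62*0.95 + 0.77*0.05
        = 0.589000 + 0.038500 = 0.627500
The terms with flaky test harness present sum to 0.038500, so
  P(flaky test harness | test failure, genuine code bug) = 0.038500 / 0.627500 ≈ 0.0614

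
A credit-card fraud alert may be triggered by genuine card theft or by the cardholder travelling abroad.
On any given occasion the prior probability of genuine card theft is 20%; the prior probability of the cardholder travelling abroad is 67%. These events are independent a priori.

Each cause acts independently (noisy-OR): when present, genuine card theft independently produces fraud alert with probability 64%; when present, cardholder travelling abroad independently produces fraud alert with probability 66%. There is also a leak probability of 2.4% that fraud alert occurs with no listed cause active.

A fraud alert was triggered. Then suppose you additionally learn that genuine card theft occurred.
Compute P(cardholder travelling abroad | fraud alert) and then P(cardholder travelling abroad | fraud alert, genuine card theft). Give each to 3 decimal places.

P(cardholder travelling abroad | fraud alert) ≈ 0.906; P(cardholder travelling abroad | fraud alert, genuine card theft) ≈ 0.734

Under noisy-OR, P(fraud alert | causes) = 1 − (1−0.024)·∏(1−qᵢ) over the active causes.
P(fraud alert) = 0.024*0.8*0.33 + 0.66816*0.8*0.67 + 0.64864*0.2*0.33 + 0.880538*0.2*0.67 = 0.006336 + 0.358134 + 0.042810 + 0.117992 = 0.525272
Restricting to configurations with cardholder travelling abroad present: 0.358134 + 0.117992 = 0.476126.
P(cardholder travelling abroad | fraud alert) = 0.476126 / 0.525272 ≈ 0.906

Now condition on the additional information:
Sum P(fraud alert|·) weighted by the priors over both values of cardholder travelling abroad:
  P(fraud alert | genuine card theft) = 0.64864×0.33 + 0.880538×0.67
        = 0.214051 + 0.589960 = 0.804011
The terms with cardholder travelling abroad present sum to 0.589960, so
  P(cardholder travelling abroad | fraud alert, genuine card theft) = 0.589960 / 0.804011 ≈ 0.734
This is intercausal reasoning (explaining away): once genuine card theft accounts for the fraud alert, cardholder travelling abroad becomes less likely.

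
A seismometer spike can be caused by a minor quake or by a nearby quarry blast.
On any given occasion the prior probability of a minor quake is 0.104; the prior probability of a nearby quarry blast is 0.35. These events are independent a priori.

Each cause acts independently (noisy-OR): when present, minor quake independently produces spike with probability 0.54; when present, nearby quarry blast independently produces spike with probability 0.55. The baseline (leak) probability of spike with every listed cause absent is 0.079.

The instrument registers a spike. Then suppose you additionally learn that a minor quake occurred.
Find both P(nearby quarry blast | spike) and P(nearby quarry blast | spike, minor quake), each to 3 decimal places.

P(nearby quarry blast | spike) ≈ 0.715; P(nearby quarry blast | spike, minor quake) ≈ 0.431

Under noisy-OR, P(spike | causes) = 1 − (1−0.079)·∏(1−qᵢ) over the active causes.
For the numerator, keep only nearby quarry blast=true terms: 0.183628 + 0.029460 = 0.213088
Denominator P(spike): 0.079·0.896·0.65 + 0.58555·0.896·0.35 + 0.57634·0.104·0.65 + 0.809353·0.104·0.35 = 0.298059
P(nearby quarry blast | spike) = 0.213088/0.298059 ≈ 0.715

Now condition on the additional information:
Numerator (weight on configurations with nearby quarry blast): 0.809353×0.35 = 0.283274
Normalizer over all consistent configurations: 0.57634×0.65 + 0.809353×0.35 = 0.657895
P(nearby quarry blast | spike, minor quake) = 0.283274/0.657895 ≈ 0.431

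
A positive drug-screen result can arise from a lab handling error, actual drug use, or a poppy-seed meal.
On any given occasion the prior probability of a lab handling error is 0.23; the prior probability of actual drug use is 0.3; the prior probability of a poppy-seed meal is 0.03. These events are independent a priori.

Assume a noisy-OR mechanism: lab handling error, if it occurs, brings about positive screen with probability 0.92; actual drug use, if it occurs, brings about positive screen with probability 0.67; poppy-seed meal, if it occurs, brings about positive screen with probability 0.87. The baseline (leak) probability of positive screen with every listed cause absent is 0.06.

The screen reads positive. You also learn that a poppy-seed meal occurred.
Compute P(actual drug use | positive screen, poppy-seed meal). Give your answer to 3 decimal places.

Under noisy-OR, P(positive screen | causes) = 1 − (1−0.06)·∏(1−qᵢ) over the active causes.
By total probability over the 4 (lab handling error, actual drug use) configurations:
  P(positive screen | poppy-seed meal) = 0.8778·0.77·0.7 + 0.959674·0.77·0.3 + 0.990224·0.23·0.7 + 0.996774·0.23·0.3
        = 0.473134 + 0.221685 + 0.159426 + 0.068777 = 0.923022
Keeping only the actual drug use-present terms gives 0.290462, so
  P(actual drug use | positive screen, poppy-seed meal) = 0.290462 / 0.923022 ≈ 0.315

P(actual drug use | positive screen, poppy-seed meal) ≈ 0.315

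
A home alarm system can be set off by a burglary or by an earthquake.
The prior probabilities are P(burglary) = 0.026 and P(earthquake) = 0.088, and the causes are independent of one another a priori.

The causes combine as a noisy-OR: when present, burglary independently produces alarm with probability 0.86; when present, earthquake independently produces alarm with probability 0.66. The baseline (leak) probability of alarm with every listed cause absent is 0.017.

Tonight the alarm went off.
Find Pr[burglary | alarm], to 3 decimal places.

Under noisy-OR, P(alarm | causes) = 1 − (1−0.017)·∏(1−qᵢ) over the active causes.
Numerator (weight on configurations with burglary): 0.020449 + 0.002181 = 0.022630
Normalizer over all consistent configurations: 0.017·0.974·0.912 + 0.66578·0.974·0.088 + 0.86238·0.026·0.912 + 0.953209·0.026·0.088 = 0.094796
Posterior = 0.022630 / 0.094796 ≈ 0.239

Pr[burglary | alarm] ≈ 0.239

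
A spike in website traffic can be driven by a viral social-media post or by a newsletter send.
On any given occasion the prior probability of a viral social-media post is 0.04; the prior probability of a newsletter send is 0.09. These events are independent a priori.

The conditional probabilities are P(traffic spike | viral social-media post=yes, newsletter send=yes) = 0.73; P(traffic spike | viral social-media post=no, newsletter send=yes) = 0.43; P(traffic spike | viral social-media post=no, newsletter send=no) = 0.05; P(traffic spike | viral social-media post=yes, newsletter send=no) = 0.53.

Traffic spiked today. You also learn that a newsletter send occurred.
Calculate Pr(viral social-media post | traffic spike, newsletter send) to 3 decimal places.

P(traffic spike | newsletter send) = 0.43*0.96 + 0.73*0.04 = 0.412800 + 0.029200 = 0.442000
Restricting to configurations with viral social-media post present: 0.73*0.04 = 0.029200.
So P(viral social-media post | traffic spike, newsletter send) = 0.029200/0.442000 ≈ 0.066.

Pr(viral social-media post | traffic spike, newsletter send) ≈ 0.066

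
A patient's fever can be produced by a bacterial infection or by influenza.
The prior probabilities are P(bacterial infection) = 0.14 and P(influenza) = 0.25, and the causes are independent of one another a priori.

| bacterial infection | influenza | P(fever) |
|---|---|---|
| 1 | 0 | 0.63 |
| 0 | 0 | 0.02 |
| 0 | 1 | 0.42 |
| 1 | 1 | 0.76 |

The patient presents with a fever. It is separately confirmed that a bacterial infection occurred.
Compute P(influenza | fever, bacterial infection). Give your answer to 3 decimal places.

Enumerate both values of influenza and weight by the priors:
  P(fever | bacterial infection) = 0.63·0.75 + 0.76·0.25
        = 0.472500 + 0.190000 = 0.662500
Keeping only the influenza-present terms gives 0.190000, so
  P(influenza | fever, bacterial infection) = 0.190000 / 0.662500 ≈ 0.287

P(influenza | fever, bacterial infection) ≈ 0.287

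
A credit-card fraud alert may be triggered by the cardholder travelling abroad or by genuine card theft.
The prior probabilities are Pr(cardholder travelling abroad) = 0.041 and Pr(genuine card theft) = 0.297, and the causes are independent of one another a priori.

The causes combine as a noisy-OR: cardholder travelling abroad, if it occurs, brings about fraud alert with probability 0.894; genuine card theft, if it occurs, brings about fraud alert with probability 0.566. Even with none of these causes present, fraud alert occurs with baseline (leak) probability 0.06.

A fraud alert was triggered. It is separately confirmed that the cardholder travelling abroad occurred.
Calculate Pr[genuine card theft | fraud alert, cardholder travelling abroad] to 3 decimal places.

Pr[genuine card theft | fraud alert, cardholder travelling abroad] ≈ 0.310

Under noisy-OR, P(fraud alert | causes) = 1 − (1−0.06)·∏(1−qᵢ) over the active causes.
For the numerator, keep only genuine card theft=true terms: 0.956756*0.297 = 0.284157
The normalizing constant is 0.90036*0.703 + 0.956756*0.297 = 0.917110
P(genuine card theft | fraud alert, cardholder travelling abroad) = 0.284157/0.917110 ≈ 0.310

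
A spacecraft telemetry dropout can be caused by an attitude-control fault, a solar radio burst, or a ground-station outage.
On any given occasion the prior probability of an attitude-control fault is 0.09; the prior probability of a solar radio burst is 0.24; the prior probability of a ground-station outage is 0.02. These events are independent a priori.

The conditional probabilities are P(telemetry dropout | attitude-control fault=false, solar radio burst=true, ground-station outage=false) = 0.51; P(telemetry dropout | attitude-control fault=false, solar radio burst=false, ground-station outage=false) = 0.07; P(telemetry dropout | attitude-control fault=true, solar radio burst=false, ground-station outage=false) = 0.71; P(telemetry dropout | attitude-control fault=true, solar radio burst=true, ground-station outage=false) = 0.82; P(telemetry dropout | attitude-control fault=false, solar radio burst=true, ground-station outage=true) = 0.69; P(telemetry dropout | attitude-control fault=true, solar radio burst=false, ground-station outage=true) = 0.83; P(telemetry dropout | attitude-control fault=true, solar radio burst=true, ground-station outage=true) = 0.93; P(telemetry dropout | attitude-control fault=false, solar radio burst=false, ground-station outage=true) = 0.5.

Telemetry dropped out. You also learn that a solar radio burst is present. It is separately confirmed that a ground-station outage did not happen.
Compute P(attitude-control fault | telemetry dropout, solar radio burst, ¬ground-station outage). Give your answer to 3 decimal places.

P(attitude-control fault | telemetry dropout, solar radio burst, ¬ground-station outage) ≈ 0.137

Numerator (weight on configurations with attitude-control fault): 0.82×0.09 = 0.073800
Denominator P(telemetry dropout | solar radio burst, ¬ground-station outage): 0.51×0.91 + 0.82×0.09 = 0.537900
Posterior = 0.073800 / 0.537900 ≈ 0.137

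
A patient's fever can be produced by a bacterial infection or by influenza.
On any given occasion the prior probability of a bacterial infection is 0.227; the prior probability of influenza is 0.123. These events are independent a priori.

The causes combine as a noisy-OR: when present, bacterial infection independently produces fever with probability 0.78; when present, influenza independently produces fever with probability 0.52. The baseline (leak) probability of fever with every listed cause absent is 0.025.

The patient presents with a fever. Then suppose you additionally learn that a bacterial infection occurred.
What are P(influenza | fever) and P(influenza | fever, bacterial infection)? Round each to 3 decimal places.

P(influenza | fever) ≈ 0.304; P(influenza | fever, bacterial infection) ≈ 0.138

Under noisy-OR, P(fever | causes) = 1 − (1−0.025)·∏(1−qᵢ) over the active causes.
Sum P(fever|·) weighted by the priors over the 4 (bacterial infection, influenza) configurations:
  P(fever) = 0.025·0.773·0.877 + 0.532·0.773·0.123 + 0.7855·0.227·0.877 + 0.89704·0.227·0.123
        = 0.016948 + 0.050582 + 0.156377 + 0.025046 = 0.248953
The terms with influenza present sum to 0.075628, so
  P(influenza | fever) = 0.075628 / 0.248953 ≈ 0.304

With the extra evidence:
Weight on influenza=true, given the evidence: 0.89704*0.123 = 0.110336
The normalizing constant is 0.7855*0.877 + 0.89704*0.123 = 0.799219
Posterior = 0.110336 / 0.799219 ≈ 0.138
— bacterial infection explains away the evidence for influenza.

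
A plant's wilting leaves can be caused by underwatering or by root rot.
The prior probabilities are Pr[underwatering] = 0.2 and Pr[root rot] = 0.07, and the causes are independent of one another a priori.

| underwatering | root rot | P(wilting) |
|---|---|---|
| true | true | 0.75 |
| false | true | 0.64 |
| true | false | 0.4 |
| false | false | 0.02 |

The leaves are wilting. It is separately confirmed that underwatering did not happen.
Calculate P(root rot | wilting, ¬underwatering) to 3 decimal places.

P(root rot | wilting, ¬underwatering) ≈ 0.707

P(wilting | ¬underwatering) = 0.02*0.93 + 0.64*0.07 = 0.018600 + 0.044800 = 0.063400
The root rot-present share is 0.64*0.07 = 0.044800.
So P(root rot | wilting, ¬underwatering) = 0.044800/0.063400 ≈ 0.707.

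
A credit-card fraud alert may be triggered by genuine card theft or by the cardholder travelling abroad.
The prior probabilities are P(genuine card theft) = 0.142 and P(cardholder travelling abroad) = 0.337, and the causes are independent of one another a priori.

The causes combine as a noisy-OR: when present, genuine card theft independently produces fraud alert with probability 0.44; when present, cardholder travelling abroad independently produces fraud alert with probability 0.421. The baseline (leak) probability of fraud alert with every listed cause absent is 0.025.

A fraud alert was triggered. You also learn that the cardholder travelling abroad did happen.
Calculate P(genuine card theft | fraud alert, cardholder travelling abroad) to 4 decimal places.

Under noisy-OR, P(fraud alert | causes) = 1 − (1−0.025)·∏(1−qᵢ) over the active causes.
Numerator (weight on configurations with genuine card theft): 0.683866·0.142 = 0.097109
Normalizer over all consistent configurations: 0.435475·0.858 + 0.683866·0.142 = 0.470747
Posterior = 0.097109 / 0.470747 ≈ 0.2063

P(genuine card theft | fraud alert, cardholder travelling abroad) ≈ 0.2063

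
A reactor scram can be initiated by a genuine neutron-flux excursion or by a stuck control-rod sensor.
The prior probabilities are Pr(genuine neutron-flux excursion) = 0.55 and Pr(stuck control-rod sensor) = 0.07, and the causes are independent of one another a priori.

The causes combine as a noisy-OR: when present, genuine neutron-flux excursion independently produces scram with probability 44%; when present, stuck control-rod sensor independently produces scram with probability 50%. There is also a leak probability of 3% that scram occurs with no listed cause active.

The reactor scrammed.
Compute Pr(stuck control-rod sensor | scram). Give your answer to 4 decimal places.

Pr(stuck control-rod sensor | scram) ≈ 0.1524

Under noisy-OR, P(scram | causes) = 1 − (1−0.03)·∏(1−qᵢ) over the active causes.
Sum P(scram|·) weighted by the priors over the 4 (genuine neutron-flux excursion, stuck control-rod sensor) configurations:
  P(scram) = 0.03·0.45·0.93 + 0.515·0.45·0.07 + 0.4568·0.55·0.93 + 0.7284·0.55·0.07
        = 0.012555 + 0.016223 + 0.233653 + 0.028043 = 0.290474
Keeping only the stuck control-rod sensor-present terms gives 0.044266, so
  P(stuck control-rod sensor | scram) = 0.044266 / 0.290474 ≈ 0.1524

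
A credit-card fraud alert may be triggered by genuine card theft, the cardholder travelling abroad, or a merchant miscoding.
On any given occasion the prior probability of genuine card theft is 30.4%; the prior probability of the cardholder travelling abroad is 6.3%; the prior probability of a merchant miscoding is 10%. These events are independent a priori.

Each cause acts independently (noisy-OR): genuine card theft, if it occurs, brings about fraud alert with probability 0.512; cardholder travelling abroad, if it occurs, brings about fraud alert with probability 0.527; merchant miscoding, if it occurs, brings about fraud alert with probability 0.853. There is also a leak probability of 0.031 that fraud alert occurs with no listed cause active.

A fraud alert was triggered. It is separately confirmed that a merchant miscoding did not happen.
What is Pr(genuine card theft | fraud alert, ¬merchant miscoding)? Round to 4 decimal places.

Under noisy-OR, P(fraud alert | causes) = 1 − (1−0.031)·∏(1−qᵢ) over the active causes.
For the numerator, keep only genuine card theft=true terms: 0.150151 + 0.014868 = 0.165019
Denominator P(fraud alert | ¬merchant miscoding): 0.031·0.696·0.937 + 0.541663·0.696·0.063 + 0.527128·0.304·0.937 + 0.776332·0.304·0.063 = 0.208987
P(genuine card theft | fraud alert, ¬merchant miscoding) = 0.165019/0.208987 ≈ 0.7896

Pr(genuine card theft | fraud alert, ¬merchant miscoding) ≈ 0.7896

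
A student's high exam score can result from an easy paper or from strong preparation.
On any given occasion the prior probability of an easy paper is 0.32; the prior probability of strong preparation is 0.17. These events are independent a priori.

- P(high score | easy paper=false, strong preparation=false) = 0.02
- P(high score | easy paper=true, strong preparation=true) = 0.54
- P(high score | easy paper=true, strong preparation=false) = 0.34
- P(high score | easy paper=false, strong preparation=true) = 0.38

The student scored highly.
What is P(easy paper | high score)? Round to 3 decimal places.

P(easy paper | high score) ≈ 0.684

By total probability over the 4 (easy paper, strong preparation) configurations:
  P(high score) = 0.02×0.68×0.83 + 0.38×0.68×0.17 + 0.34×0.32×0.83 + 0.54×0.32×0.17
        = 0.011288 + 0.043928 + 0.090304 + 0.029376 = 0.174896
Keeping only the easy paper-present terms gives 0.119680, so
  P(easy paper | high score) = 0.119680 / 0.174896 ≈ 0.684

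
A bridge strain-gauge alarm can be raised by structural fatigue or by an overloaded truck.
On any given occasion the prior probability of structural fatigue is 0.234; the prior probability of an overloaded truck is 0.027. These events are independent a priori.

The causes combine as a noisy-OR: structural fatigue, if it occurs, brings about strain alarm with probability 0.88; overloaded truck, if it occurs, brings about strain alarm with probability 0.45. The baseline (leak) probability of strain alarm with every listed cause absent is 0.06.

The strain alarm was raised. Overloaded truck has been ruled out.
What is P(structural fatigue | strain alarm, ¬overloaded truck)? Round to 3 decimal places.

P(structural fatigue | strain alarm, ¬overloaded truck) ≈ 0.819

Under noisy-OR, P(strain alarm | causes) = 1 − (1−0.06)·∏(1−qᵢ) over the active causes.
By total probability over both values of structural fatigue:
  P(strain alarm | ¬overloaded truck) = 0.06·0.766 + 0.8872·0.234
        = 0.045960 + 0.207605 = 0.253565
The terms with structural fatigue present sum to 0.207605, so
  P(structural fatigue | strain alarm, ¬overloaded truck) = 0.207605 / 0.253565 ≈ 0.819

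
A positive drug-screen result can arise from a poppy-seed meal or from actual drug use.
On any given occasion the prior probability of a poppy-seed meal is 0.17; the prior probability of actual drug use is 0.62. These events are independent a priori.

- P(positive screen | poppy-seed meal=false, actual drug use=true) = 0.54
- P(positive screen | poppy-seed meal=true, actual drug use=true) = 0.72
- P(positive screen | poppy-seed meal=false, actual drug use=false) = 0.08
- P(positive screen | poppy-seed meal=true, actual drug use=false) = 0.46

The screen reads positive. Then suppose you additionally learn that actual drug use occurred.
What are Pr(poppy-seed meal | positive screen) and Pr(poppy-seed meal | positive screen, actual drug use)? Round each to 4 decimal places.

Pr(poppy-seed meal | positive screen) ≈ 0.2584; Pr(poppy-seed meal | positive screen, actual drug use) ≈ 0.2145

Weight on poppy-seed meal=true, given the evidence: 0.029716 + 0.075888 = 0.105604
The normalizing constant is 0.08*0.83*0.38 + 0.54*0.83*0.62 + 0.46*0.17*0.38 + 0.72*0.17*0.62 = 0.408720
Posterior = 0.105604 / 0.408720 ≈ 0.2584

Now condition on the additional information:
Numerator (weight on configurations with poppy-seed meal): 0.72·0.17 = 0.122400
The normalizing constant is 0.54·0.83 + 0.72·0.17 = 0.570600
Posterior = 0.122400 / 0.570600 ≈ 0.2145
This is intercausal reasoning (explaining away): once actual drug use accounts for the positive screen, poppy-seed meal becomes less likely.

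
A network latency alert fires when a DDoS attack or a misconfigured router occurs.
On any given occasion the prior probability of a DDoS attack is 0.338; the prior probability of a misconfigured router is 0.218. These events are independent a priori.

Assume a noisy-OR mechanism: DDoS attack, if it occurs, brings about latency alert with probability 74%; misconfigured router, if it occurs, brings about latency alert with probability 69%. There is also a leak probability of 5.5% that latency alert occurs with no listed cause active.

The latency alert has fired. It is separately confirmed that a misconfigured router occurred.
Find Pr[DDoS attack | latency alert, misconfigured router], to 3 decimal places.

Under noisy-OR, P(latency alert | causes) = 1 − (1−0.055)·∏(1−qᵢ) over the active causes.
P(latency alert | misconfigured router) = 0.70705·0.662 + 0.923833·0.338 = 0.468067 + 0.312256 = 0.780323
Restricting to configurations with DDoS attack present: 0.923833·0.338 = 0.312256.
Hence the posterior is 0.312256/0.780323 ≈ 0.400.

Pr[DDoS attack | latency alert, misconfigured router] ≈ 0.400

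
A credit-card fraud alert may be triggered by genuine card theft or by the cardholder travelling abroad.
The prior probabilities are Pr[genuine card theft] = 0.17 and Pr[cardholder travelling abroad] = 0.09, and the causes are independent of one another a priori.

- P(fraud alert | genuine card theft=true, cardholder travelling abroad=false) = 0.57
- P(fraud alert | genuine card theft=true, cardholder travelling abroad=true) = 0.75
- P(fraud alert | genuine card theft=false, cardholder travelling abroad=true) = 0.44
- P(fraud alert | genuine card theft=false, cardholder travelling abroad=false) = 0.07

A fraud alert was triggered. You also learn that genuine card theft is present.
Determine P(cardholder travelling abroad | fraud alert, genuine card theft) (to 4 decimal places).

Weight on cardholder travelling abroad=true, given the evidence: 0.75·0.09 = 0.067500
Denominator P(fraud alert | genuine card theft): 0.57·0.91 + 0.75·0.09 = 0.586200
P(cardholder travelling abroad | fraud alert, genuine card theft) = 0.067500/0.586200 ≈ 0.1151

P(cardholder travelling abroad | fraud alert, genuine card theft) ≈ 0.1151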